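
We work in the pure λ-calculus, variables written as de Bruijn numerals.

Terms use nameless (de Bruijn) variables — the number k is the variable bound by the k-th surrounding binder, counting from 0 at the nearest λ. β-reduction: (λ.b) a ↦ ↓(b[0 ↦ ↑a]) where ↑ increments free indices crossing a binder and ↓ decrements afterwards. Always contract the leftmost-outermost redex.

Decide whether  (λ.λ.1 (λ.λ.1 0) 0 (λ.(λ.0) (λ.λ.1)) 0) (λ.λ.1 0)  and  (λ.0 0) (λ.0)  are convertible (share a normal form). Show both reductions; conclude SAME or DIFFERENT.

Term A:
  start: (λ.λ.1 (λ.λ.1 0) 0 (λ.(λ.0) (λ.λ.1)) 0) (λ.λ.1 0)
  [1] λ.(λ.λ.1 0) (λ.λ.1 0) 0 (λ.(λ.0) (λ.λ.1)) 0
  [2] λ.(λ.(λ.λ.1 0) 0) 0 (λ.(λ.0) (λ.λ.1)) 0
  [3] λ.(λ.λ.1 0) 0 (λ.(λ.0) (λ.λ.1)) 0
  [4] λ.(λ.1 0) (λ.(λ.0) (λ.λ.1)) 0
  [5] λ.0 (λ.(λ.0) (λ.λ.1)) 0
  [6] λ.0 (λ.λ.λ.1) 0

Term B:
  start: (λ.0 0) (λ.0)
  [1] (λ.0) (λ.0)
  [2] λ.0

Answer: DIFFERENT — A ⇓ λ.0 (λ.λ.λ.1) 0, B ⇓ λ.0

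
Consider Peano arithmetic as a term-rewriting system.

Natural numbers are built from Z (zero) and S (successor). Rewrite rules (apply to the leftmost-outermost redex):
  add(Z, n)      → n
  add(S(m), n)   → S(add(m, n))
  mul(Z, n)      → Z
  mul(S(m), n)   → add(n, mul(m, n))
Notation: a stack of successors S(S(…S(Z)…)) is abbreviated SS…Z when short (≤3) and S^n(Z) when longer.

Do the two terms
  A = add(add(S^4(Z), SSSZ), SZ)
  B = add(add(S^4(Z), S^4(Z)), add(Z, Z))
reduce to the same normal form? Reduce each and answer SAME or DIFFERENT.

Answer: SAME — A ⇓ S^8(Z), B ⇓ S^8(Z)

Derivation:
Term A:
  start: add(add(S^4(Z), SSSZ), SZ)
  →1  add(S(add(SSSZ, SSSZ)), SZ)
  →2  S(add(add(SSSZ, SSSZ), SZ))
  →3  S(add(S(add(SSZ, SSSZ)), SZ))
  →4  S(S(add(add(SSZ, SSSZ), SZ)))
  →5  S(S(add(S(add(SZ, SSSZ)), SZ)))
  →6  S(S(S(add(add(SZ, SSSZ), SZ))))
  →7  S(S(S(add(S(add(Z, SSSZ)), SZ))))
  →8  S(S(S(S(add(add(Z, SSSZ), SZ)))))
  →9  S(S(S(S(add(SSSZ, SZ)))))
  →10  S(S(S(S(S(add(SSZ, SZ))))))
  →11  S(S(S(S(S(S(add(SZ, SZ)))))))
  →12  S(S(S(S(S(S(S(add(Z, SZ))))))))
  →13  S^8(Z)

Term B:
  start: add(add(S^4(Z), S^4(Z)), add(Z, Z))
  →1  add(S(add(SSSZ, S^4(Z))), add(Z, Z))
  →2  S(add(add(SSSZ, S^4(Z)), add(Z, Z)))
  →3  S(add(S(add(SSZ, S^4(Z))), add(Z, Z)))
  →4  S(S(add(add(SSZ, S^4(Z)), add(Z, Z))))
  →5  S(S(add(S(add(SZ, S^4(Z))), add(Z, Z))))
  →6  S(S(S(add(add(SZ, S^4(Z)), add(Z, Z)))))
  →7  S(S(S(add(S(add(Z, S^4(Z))), add(Z, Z)))))
  →8  S(S(S(S(add(add(Z, S^4(Z)), add(Z, Z))))))
  →9  S(S(S(S(add(S^4(Z), add(Z, Z))))))
  →10  S(S(S(S(S(add(SSSZ, add(Z, Z)))))))
  →11  S(S(S(S(S(S(add(SSZ, add(Z, Z))))))))
  →12  S(S(S(S(S(S(S(add(SZ, add(Z, Z)))))))))
  →13  S(S(S(S(S(S(S(S(add(Z, add(Z, Z))))))))))
  →14  S(S(S(S(S(S(S(S(add(Z, Z)))))))))
  →15  S^8(Z)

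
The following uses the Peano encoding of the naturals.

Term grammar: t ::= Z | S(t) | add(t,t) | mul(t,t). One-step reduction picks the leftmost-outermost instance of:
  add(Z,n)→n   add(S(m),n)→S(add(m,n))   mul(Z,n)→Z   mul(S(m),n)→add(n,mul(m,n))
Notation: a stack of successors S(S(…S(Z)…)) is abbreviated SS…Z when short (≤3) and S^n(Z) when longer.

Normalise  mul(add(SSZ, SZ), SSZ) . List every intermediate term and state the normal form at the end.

Answer: normal form = S^6(Z)  (in 16 steps)

Working:
  start: mul(add(SSZ, SZ), SSZ)
  →1  mul(S(add(SZ, SZ)), SSZ)
  →2  add(SSZ, mul(add(SZ, SZ), SSZ))
  →3  S(add(SZ, mul(add(SZ, SZ), SSZ)))
  →4  S(S(add(Z, mul(add(SZ, SZ), SSZ))))
  →5  S(S(mul(add(SZ, SZ), SSZ)))
  →6  S(S(mul(S(add(Z, SZ)), SSZ)))
  →7  S(S(add(SSZ, mul(add(Z, SZ), SSZ))))
  →8  S(S(S(add(SZ, mul(add(Z, SZ), SSZ)))))
  →9  S(S(S(S(add(Z, mul(add(Z, SZ), SSZ))))))
  →10  S(S(S(S(mul(add(Z, SZ), SSZ)))))
  →11  S(S(S(S(mul(SZ, SSZ)))))
  →12  S(S(S(S(add(SSZ, mul(Z, SSZ))))))
  →13  S(S(S(S(S(add(SZ, mul(Z, SSZ)))))))
  →14  S(S(S(S(S(S(add(Z, mul(Z, SSZ))))))))
  →15  S(S(S(S(S(S(mul(Z, SSZ)))))))
  →16  S^6(Z)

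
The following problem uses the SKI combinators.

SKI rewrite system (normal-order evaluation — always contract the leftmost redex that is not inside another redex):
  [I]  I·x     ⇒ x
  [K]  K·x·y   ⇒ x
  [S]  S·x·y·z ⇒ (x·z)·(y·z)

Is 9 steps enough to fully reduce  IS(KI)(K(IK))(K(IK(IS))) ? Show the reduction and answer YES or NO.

  start: IS(KI)(K(IK))(K(IK(IS)))
  →1  S(KI)(K(IK))(K(IK(IS)))
  →2  KI(K(IK(IS)))(K(IK)(K(IK(IS))))
  →3  I(K(IK)(K(IK(IS))))
  →4  K(IK)(K(IK(IS)))
  →5  IK
  →6  K

Answer: YES — reaches normal form K in 6 ≤ 9 steps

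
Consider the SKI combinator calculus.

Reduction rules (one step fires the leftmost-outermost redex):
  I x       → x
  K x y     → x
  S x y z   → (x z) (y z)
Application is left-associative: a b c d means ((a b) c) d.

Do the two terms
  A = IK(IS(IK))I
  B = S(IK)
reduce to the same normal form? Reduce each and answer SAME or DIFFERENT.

Term A:
  start: IK(IS(IK))I
  step 1: K(IS(IK))I
  step 2: IS(IK)
  step 3: S(IK)
  step 4: SK

Term B:
  start: S(IK)
  step 1: SK

Answer: SAME — A ⇓ SK, B ⇓ SK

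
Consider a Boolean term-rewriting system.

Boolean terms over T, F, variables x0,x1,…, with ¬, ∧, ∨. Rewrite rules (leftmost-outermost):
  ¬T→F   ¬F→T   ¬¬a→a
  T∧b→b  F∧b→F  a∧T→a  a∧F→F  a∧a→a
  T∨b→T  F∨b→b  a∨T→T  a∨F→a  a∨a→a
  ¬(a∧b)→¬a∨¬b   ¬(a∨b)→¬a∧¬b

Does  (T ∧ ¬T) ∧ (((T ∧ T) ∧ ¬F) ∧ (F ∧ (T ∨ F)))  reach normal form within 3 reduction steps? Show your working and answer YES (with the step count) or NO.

Answer: YES — reaches normal form F in 3 ≤ 3 steps

Derivation:
  start: (T ∧ ¬T) ∧ (((T ∧ T) ∧ ¬F) ∧ (F ∧ (T ∨ F)))
  →1  ¬T ∧ (((T ∧ T) ∧ ¬F) ∧ (F ∧ (T ∨ F)))
  →2  F ∧ (((T ∧ T) ∧ ¬F) ∧ (F ∧ (T ∨ F)))
  →3  F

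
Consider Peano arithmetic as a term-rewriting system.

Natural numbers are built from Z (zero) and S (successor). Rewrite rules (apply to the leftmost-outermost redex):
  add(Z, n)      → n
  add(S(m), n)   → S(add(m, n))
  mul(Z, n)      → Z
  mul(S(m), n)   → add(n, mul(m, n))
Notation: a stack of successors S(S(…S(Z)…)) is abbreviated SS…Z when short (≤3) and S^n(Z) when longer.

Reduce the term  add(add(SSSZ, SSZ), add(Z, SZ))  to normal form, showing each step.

Answer: normal form = S^6(Z)  (in 11 steps)

Reduction:
  start: add(add(SSSZ, SSZ), add(Z, SZ))
  →1  add(S(add(SSZ, SSZ)), add(Z, SZ))
  →2  S(add(add(SSZ, SSZ), add(Z, SZ)))
  →3  S(add(S(add(SZ, SSZ)), add(Z, SZ)))
  →4  S(S(add(add(SZ, SSZ), add(Z, SZ))))
  →5  S(S(add(S(add(Z, SSZ)), add(Z, SZ))))
  →6  S(S(S(add(add(Z, SSZ), add(Z, SZ)))))
  →7  S(S(S(add(SSZ, add(Z, SZ)))))
  →8  S(S(S(S(add(SZ, add(Z, SZ))))))
  →9  S(S(S(S(S(add(Z, add(Z, SZ)))))))
  →10  S(S(S(S(S(add(Z, SZ))))))
  →11  S^6(Z)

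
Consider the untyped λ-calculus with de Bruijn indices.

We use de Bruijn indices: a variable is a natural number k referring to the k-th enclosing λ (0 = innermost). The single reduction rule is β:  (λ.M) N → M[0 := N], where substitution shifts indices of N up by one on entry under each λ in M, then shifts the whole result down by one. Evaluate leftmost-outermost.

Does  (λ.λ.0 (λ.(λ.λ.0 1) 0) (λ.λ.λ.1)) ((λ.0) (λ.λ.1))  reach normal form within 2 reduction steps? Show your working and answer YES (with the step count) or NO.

  start: (λ.λ.0 (λ.(λ.λ.0 1) 0) (λ.λ.λ.1)) ((λ.0) (λ.λ.1))
  →1  λ.0 (λ.(λ.λ.0 1) 0) (λ.λ.λ.1)
  →2  λ.0 (λ.λ.0 1) (λ.λ.λ.1)

Answer: YES — reaches normal form λ.0 (λ.λ.0 1) (λ.λ.λ.1) in 2 ≤ 2 steps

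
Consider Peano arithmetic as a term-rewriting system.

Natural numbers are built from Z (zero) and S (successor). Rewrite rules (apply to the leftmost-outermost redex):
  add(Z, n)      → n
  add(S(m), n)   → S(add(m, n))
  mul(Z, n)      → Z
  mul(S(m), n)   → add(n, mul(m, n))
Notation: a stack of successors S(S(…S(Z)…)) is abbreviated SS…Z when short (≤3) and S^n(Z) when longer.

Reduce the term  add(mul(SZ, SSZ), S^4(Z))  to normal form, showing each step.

  start: add(mul(SZ, SSZ), S^4(Z))
  step 1: add(add(SSZ, mul(Z, SSZ)), S^4(Z))
  step 2: add(S(add(SZ, mul(Z, SSZ))), S^4(Z))
  step 3: S(add(add(SZ, mul(Z, SSZ)), S^4(Z)))
  step 4: S(add(S(add(Z, mul(Z, SSZ))), S^4(Z)))
  step 5: S(S(add(add(Z, mul(Z, SSZ)), S^4(Z))))
  step 6: S(S(add(mul(Z, SSZ), S^4(Z))))
  step 7: S(S(add(Z, S^4(Z))))
  step 8: S^6(Z)

Answer: normal form = S^6(Z)  (in 8 steps)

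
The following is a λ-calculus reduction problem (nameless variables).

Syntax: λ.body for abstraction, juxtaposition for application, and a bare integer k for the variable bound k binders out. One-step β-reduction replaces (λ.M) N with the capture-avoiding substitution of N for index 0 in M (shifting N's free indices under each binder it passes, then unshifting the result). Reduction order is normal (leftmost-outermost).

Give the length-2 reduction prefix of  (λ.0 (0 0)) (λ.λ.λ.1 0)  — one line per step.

  start: (λ.0 (0 0)) (λ.λ.λ.1 0)
  →1  (λ.λ.λ.1 0) ((λ.λ.λ.1 0) (λ.λ.λ.1 0))
  →2  λ.λ.1 0

Answer: after 2 steps: λ.λ.1 0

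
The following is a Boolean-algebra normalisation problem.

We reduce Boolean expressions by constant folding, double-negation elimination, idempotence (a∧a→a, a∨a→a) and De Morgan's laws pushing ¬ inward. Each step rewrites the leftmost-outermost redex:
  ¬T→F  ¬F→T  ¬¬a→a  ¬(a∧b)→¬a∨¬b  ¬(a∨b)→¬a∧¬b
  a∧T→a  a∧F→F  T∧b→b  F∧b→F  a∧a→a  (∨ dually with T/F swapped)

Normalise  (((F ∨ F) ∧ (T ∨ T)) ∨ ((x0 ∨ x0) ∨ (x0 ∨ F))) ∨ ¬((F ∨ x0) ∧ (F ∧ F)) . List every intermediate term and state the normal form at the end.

  start: (((F ∨ F) ∧ (T ∨ T)) ∨ ((x0 ∨ x0) ∨ (x0 ∨ F))) ∨ ¬((F ∨ x0) ∧ (F ∧ F))
  step 1: ((F ∧ (T ∨ T)) ∨ ((x0 ∨ x0) ∨ (x0 ∨ F))) ∨ ¬((F ∨ x0) ∧ (F ∧ F))
  step 2: (F ∨ ((x0 ∨ x0) ∨ (x0 ∨ F))) ∨ ¬((F ∨ x0) ∧ (F ∧ F))
  step 3: ((x0 ∨ x0) ∨ (x0 ∨ F)) ∨ ¬((F ∨ x0) ∧ (F ∧ F))
  step 4: (x0 ∨ (x0 ∨ F)) ∨ ¬((F ∨ x0) ∧ (F ∧ F))
  step 5: (x0 ∨ x0) ∨ ¬((F ∨ x0) ∧ (F ∧ F))
  step 6: x0 ∨ ¬((F ∨ x0) ∧ (F ∧ F))
  step 7: x0 ∨ (¬(F ∨ x0) ∨ ¬(F ∧ F))
  step 8: x0 ∨ ((¬F ∧ ¬x0) ∨ ¬(F ∧ F))
  step 9: x0 ∨ ((T ∧ ¬x0) ∨ ¬(F ∧ F))
  step 10: x0 ∨ (¬x0 ∨ ¬(F ∧ F))
  step 11: x0 ∨ (¬x0 ∨ (¬F ∨ ¬F))
  step 12: x0 ∨ (¬x0 ∨ ¬F)
  step 13: x0 ∨ (¬x0 ∨ T)
  step 14: x0 ∨ T
  step 15: T

Answer: normal form = T  (in 15 steps)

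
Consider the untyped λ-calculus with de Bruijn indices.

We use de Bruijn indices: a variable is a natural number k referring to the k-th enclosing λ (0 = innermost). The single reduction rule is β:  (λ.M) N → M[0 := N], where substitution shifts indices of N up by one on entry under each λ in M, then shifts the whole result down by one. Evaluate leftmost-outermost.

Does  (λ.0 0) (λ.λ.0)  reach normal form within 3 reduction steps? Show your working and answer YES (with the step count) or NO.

  start: (λ.0 0) (λ.λ.0)
  [1] (λ.λ.0) (λ.λ.0)
  [2] λ.0

Answer: YES — reaches normal form λ.0 in 2 ≤ 3 steps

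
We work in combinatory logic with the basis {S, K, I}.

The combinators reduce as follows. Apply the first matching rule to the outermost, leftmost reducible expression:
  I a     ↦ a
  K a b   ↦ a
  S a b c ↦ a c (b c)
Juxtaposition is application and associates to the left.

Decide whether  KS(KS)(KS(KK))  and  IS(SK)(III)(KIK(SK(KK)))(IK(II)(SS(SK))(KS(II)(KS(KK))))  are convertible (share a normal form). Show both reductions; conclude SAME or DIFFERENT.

Term A:
  start: KS(KS)(KS(KK))
  →1  S(KS(KK))
  →2  SS

Term B:
  start: IS(SK)(III)(KIK(SK(KK)))(IK(II)(SS(SK))(KS(II)(KS(KK))))
  →1  S(SK)(III)(KIK(SK(KK)))(IK(II)(SS(SK))(KS(II)(KS(KK))))
  →2  SK(KIK(SK(KK)))(III(KIK(SK(KK))))(IK(II)(SS(SK))(KS(II)(KS(KK))))
  →3  K(III(KIK(SK(KK))))(KIK(SK(KK))(III(KIK(SK(KK)))))(IK(II)(SS(SK))(KS(II)(KS(KK))))
  →4  III(KIK(SK(KK)))(IK(II)(SS(SK))(KS(II)(KS(KK))))
  →5  II(KIK(SK(KK)))(IK(II)(SS(SK))(KS(II)(KS(KK))))
  →6  I(KIK(SK(KK)))(IK(II)(SS(SK))(KS(II)(KS(KK))))
  →7  KIK(SK(KK))(IK(II)(SS(SK))(KS(II)(KS(KK))))
  →8  I(SK(KK))(IK(II)(SS(SK))(KS(II)(KS(KK))))
  →9  SK(KK)(IK(II)(SS(SK))(KS(II)(KS(KK))))
  →10  K(IK(II)(SS(SK))(KS(II)(KS(KK))))(KK(IK(II)(SS(SK))(KS(II)(KS(KK)))))
  →11  IK(II)(SS(SK))(KS(II)(KS(KK)))
  →12  K(II)(SS(SK))(KS(II)(KS(KK)))
  →13  II(KS(II)(KS(KK)))
  →14  I(KS(II)(KS(KK)))
  →15  KS(II)(KS(KK))
  →16  S(KS(KK))
  →17  SS

Answer: SAME — A ⇓ SS, B ⇓ SS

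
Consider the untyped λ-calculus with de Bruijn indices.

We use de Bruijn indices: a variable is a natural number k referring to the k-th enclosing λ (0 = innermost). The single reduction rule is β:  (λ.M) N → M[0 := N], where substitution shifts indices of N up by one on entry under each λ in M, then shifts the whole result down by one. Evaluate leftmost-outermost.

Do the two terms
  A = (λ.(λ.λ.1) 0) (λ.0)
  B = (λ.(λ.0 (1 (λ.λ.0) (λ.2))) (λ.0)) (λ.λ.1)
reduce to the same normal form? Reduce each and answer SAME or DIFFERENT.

Answer: SAME — A ⇓ λ.λ.0, B ⇓ λ.λ.0

Reduction:
Term A:
  start: (λ.(λ.λ.1) 0) (λ.0)
  step 1: (λ.λ.1) (λ.0)
  step 2: λ.λ.0

Term B:
  start: (λ.(λ.0 (1 (λ.λ.0) (λ.2))) (λ.0)) (λ.λ.1)
  step 1: (λ.0 ((λ.λ.1) (λ.λ.0) (λ.λ.λ.1))) (λ.0)
  step 2: (λ.0) ((λ.λ.1) (λ.λ.0) (λ.λ.λ.1))
  step 3: (λ.λ.1) (λ.λ.0) (λ.λ.λ.1)
  step 4: (λ.λ.λ.0) (λ.λ.λ.1)
  step 5: λ.λ.0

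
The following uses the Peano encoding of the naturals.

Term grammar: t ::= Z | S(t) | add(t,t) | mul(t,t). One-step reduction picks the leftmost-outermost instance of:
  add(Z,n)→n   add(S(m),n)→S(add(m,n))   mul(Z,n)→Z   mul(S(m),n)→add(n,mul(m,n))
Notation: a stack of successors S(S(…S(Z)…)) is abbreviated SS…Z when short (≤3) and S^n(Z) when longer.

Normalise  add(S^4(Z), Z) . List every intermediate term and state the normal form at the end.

  start: add(S^4(Z), Z)
  →1  S(add(SSSZ, Z))
  →2  S(S(add(SSZ, Z)))
  →3  S(S(S(add(SZ, Z))))
  →4  S(S(S(S(add(Z, Z)))))
  →5  S^4(Z)

Answer: normal form = S^4(Z)  (in 5 steps)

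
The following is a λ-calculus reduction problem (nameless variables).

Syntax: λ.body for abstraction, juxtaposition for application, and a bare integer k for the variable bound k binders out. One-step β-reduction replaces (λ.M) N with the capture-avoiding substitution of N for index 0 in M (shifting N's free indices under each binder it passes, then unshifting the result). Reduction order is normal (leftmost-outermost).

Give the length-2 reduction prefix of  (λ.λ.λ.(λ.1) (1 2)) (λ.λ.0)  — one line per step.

Answer: after 2 steps: λ.λ.0

Derivation:
  start: (λ.λ.λ.(λ.1) (1 2)) (λ.λ.0)
  →1  λ.λ.(λ.1) (1 (λ.λ.0))
  →2  λ.λ.0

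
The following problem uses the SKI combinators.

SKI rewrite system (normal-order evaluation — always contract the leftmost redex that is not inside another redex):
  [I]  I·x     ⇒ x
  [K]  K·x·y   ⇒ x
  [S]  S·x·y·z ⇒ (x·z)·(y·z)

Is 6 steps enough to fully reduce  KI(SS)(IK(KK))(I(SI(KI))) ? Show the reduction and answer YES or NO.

  start: KI(SS)(IK(KK))(I(SI(KI)))
  [1] I(IK(KK))(I(SI(KI)))
  [2] IK(KK)(I(SI(KI)))
  [3] K(KK)(I(SI(KI)))
  [4] KK

Answer: YES — reaches normal form KK in 4 ≤ 6 steps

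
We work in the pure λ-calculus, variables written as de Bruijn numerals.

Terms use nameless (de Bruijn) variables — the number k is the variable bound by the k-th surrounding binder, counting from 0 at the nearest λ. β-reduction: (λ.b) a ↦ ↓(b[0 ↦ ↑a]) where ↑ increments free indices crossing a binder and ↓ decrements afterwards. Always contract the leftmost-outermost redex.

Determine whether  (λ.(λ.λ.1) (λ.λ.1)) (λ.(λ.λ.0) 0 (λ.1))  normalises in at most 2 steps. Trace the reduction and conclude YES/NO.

  start: (λ.(λ.λ.1) (λ.λ.1)) (λ.(λ.λ.0) 0 (λ.1))
  step 1: (λ.λ.1) (λ.λ.1)
  step 2: λ.λ.λ.1

Answer: YES — reaches normal form λ.λ.λ.1 in 2 ≤ 2 steps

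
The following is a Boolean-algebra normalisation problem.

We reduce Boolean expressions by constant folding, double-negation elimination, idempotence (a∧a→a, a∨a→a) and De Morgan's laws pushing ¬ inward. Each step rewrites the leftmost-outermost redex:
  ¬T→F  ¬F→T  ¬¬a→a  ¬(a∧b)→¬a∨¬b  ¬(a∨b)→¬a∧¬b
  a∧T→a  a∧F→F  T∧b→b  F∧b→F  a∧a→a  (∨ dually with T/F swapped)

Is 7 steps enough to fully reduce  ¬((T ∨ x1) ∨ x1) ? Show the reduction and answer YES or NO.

  start: ¬((T ∨ x1) ∨ x1)
  step 1: ¬(T ∨ x1) ∧ ¬x1
  step 2: (¬T ∧ ¬x1) ∧ ¬x1
  step 3: (F ∧ ¬x1) ∧ ¬x1
  step 4: F ∧ ¬x1
  step 5: F

Answer: YES — reaches normal form F in 5 ≤ 7 steps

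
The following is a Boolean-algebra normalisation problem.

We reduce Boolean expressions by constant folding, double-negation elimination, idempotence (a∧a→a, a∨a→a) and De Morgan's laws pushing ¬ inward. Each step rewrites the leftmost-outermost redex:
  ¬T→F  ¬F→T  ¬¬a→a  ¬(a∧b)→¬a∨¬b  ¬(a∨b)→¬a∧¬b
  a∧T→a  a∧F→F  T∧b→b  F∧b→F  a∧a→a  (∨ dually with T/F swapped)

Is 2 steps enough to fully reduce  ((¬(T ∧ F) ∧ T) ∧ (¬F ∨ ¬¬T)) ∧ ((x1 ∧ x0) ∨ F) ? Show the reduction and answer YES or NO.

  start: ((¬(T ∧ F) ∧ T) ∧ (¬F ∨ ¬¬T)) ∧ ((x1 ∧ x0) ∨ F)
  [1] (¬(T ∧ F) ∧ (¬F ∨ ¬¬T)) ∧ ((x1 ∧ x0) ∨ F)
  [2] ((¬T ∨ ¬F) ∧ (¬F ∨ ¬¬T)) ∧ ((x1 ∧ x0) ∨ F)

Answer: NO — after 2 steps the term is ((¬T ∨ ¬F) ∧ (¬F ∨ ¬¬T)) ∧ ((x1 ∧ x0) ∨ F), not yet normal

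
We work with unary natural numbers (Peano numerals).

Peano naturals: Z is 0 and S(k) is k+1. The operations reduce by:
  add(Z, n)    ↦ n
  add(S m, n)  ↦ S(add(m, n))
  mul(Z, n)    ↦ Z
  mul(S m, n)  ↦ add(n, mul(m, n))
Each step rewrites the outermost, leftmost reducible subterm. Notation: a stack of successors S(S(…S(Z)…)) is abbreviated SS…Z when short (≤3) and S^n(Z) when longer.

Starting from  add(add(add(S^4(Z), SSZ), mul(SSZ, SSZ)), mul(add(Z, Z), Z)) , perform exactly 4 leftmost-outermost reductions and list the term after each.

Answer: after 4 steps: S(add(add(S(add(SSZ, SSZ)), mul(SSZ, SSZ)), mul(add(Z, Z), Z)))

Reduction:
  start: add(add(add(S^4(Z), SSZ), mul(SSZ, SSZ)), mul(add(Z, Z), Z))
  step 1: add(add(S(add(SSSZ, SSZ)), mul(SSZ, SSZ)), mul(add(Z, Z), Z))
  step 2: add(S(add(add(SSSZ, SSZ), mul(SSZ, SSZ))), mul(add(Z, Z), Z))
  step 3: S(add(add(add(SSSZ, SSZ), mul(SSZ, SSZ)), mul(add(Z, Z), Z)))
  step 4: S(add(add(S(add(SSZ, SSZ)), mul(SSZ, SSZ)), mul(add(Z, Z), Z)))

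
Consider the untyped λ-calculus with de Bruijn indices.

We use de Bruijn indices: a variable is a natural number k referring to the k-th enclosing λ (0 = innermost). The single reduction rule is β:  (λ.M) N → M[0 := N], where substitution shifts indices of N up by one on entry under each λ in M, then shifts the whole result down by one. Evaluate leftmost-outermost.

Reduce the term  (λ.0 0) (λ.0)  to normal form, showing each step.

  start: (λ.0 0) (λ.0)
  step 1: (λ.0) (λ.0)
  step 2: λ.0

Answer: normal form = λ.0  (in 2 steps)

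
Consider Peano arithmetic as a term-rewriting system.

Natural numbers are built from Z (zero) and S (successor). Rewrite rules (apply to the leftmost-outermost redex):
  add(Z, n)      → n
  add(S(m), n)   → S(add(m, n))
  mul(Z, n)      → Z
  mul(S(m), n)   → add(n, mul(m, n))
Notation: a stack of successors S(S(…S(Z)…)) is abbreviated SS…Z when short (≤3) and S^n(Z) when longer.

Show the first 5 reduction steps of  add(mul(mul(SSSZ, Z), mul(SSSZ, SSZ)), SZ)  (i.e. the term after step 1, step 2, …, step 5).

  start: add(mul(mul(SSSZ, Z), mul(SSSZ, SSZ)), SZ)
  step 1: add(mul(add(Z, mul(SSZ, Z)), mul(SSSZ, SSZ)), SZ)
  step 2: add(mul(mul(SSZ, Z), mul(SSSZ, SSZ)), SZ)
  step 3: add(mul(add(Z, mul(SZ, Z)), mul(SSSZ, SSZ)), SZ)
  step 4: add(mul(mul(SZ, Z), mul(SSSZ, SSZ)), SZ)
  step 5: add(mul(add(Z, mul(Z, Z)), mul(SSSZ, SSZ)), SZ)

Answer: after 5 steps: add(mul(add(Z, mul(Z, Z)), mul(SSSZ, SSZ)), SZ)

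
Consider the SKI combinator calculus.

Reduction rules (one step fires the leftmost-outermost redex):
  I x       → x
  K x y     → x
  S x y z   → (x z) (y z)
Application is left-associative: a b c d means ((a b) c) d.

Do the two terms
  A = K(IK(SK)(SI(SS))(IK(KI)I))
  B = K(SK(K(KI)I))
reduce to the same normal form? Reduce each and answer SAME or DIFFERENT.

Answer: SAME — A ⇓ K(SK(KI)), B ⇓ K(SK(KI))

Derivation:
Term A:
  start: K(IK(SK)(SI(SS))(IK(KI)I))
  →1  K(K(SK)(SI(SS))(IK(KI)I))
  →2  K(SK(IK(KI)I))
  →3  K(SK(K(KI)I))
  →4  K(SK(KI))

Term B:
  start: K(SK(K(KI)I))
  →1  K(SK(KI))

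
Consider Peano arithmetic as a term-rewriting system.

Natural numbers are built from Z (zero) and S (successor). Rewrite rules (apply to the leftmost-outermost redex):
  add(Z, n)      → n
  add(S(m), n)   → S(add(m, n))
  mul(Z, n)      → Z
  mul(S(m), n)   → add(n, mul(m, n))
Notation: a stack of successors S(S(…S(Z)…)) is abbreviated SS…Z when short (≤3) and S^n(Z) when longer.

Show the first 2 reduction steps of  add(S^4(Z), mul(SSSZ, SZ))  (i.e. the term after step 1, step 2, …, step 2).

Answer: after 2 steps: S(S(add(SSZ, mul(SSSZ, SZ))))

Working:
  start: add(S^4(Z), mul(SSSZ, SZ))
  [1] S(add(SSSZ, mul(SSSZ, SZ)))
  [2] S(S(add(SSZ, mul(SSSZ, SZ))))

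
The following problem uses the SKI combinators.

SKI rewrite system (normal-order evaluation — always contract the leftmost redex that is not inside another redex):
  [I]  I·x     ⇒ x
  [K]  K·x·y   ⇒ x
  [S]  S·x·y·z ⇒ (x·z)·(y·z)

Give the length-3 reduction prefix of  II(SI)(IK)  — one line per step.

  start: II(SI)(IK)
  [1] I(SI)(IK)
  [2] SI(IK)
  [3] SIK

Answer: after 3 steps: SIK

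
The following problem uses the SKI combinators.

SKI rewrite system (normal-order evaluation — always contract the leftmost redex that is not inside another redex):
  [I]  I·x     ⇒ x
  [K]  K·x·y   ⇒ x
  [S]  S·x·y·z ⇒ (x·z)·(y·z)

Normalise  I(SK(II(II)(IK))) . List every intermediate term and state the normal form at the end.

Answer: normal form = SKK  (in 6 steps)

Reduction:
  start: I(SK(II(II)(IK)))
  [1] SK(II(II)(IK))
  [2] SK(I(II)(IK))
  [3] SK(II(IK))
  [4] SK(I(IK))
  [5] SK(IK)
  [6] SKK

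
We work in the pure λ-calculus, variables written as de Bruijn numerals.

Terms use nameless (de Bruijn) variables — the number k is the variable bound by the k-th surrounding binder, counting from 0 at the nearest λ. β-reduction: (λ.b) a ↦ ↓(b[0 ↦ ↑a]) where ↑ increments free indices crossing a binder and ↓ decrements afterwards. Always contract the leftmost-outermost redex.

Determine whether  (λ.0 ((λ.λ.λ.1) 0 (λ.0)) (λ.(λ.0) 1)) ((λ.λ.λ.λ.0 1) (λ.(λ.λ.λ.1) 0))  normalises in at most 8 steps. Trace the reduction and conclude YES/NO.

Answer: YES — reaches normal form λ.0 (λ.λ.λ.λ.0 1) in 6 ≤ 8 steps

Reduction:
  start: (λ.0 ((λ.λ.λ.1) 0 (λ.0)) (λ.(λ.0) 1)) ((λ.λ.λ.λ.0 1) (λ.(λ.λ.λ.1) 0))
  [1] (λ.λ.λ.λ.0 1) (λ.(λ.λ.λ.1) 0) ((λ.λ.λ.1) ((λ.λ.λ.λ.0 1) (λ.(λ.λ.λ.1) 0)) (λ.0)) (λ.(λ.0) ((λ.λ.λ.λ.0 1) (λ.(λ.λ.λ.1) 0)))
  [2] (λ.λ.λ.0 1) ((λ.λ.λ.1) ((λ.λ.λ.λ.0 1) (λ.(λ.λ.λ.1) 0)) (λ.0)) (λ.(λ.0) ((λ.λ.λ.λ.0 1) (λ.(λ.λ.λ.1) 0)))
  [3] (λ.λ.0 1) (λ.(λ.0) ((λ.λ.λ.λ.0 1) (λ.(λ.λ.λ.1) 0)))
  [4] λ.0 (λ.(λ.0) ((λ.λ.λ.λ.0 1) (λ.(λ.λ.λ.1) 0)))
  [5] λ.0 (λ.(λ.λ.λ.λ.0 1) (λ.(λ.λ.λ.1) 0))
  [6] λ.0 (λ.λ.λ.λ.0 1)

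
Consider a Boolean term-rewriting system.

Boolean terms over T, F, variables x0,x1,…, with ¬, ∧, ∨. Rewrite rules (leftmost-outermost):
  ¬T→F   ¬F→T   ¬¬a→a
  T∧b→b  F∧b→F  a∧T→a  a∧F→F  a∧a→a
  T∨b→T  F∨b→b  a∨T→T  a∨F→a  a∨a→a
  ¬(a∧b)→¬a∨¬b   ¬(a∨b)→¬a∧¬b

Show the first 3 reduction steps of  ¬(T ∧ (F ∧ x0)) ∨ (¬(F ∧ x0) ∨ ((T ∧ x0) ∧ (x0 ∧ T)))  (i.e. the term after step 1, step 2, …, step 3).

  start: ¬(T ∧ (F ∧ x0)) ∨ (¬(F ∧ x0) ∨ ((T ∧ x0) ∧ (x0 ∧ T)))
  →1  (¬T ∨ ¬(F ∧ x0)) ∨ (¬(F ∧ x0) ∨ ((T ∧ x0) ∧ (x0 ∧ T)))
  →2  (F ∨ ¬(F ∧ x0)) ∨ (¬(F ∧ x0) ∨ ((T ∧ x0) ∧ (x0 ∧ T)))
  →3  ¬(F ∧ x0) ∨ (¬(F ∧ x0) ∨ ((T ∧ x0) ∧ (x0 ∧ T)))

Answer: after 3 steps: ¬(F ∧ x0) ∨ (¬(F ∧ x0) ∨ ((T ∧ x0) ∧ (x0 ∧ T)))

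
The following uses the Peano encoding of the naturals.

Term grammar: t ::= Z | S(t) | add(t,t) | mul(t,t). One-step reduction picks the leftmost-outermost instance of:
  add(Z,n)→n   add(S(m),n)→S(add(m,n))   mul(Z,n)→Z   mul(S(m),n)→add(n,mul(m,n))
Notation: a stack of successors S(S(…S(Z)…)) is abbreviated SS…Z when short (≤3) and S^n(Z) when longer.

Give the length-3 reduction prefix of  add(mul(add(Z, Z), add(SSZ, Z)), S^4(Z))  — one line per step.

  start: add(mul(add(Z, Z), add(SSZ, Z)), S^4(Z))
  →1  add(mul(Z, add(SSZ, Z)), S^4(Z))
  →2  add(Z, S^4(Z))
  →3  S^4(Z)

Answer: after 3 steps: S^4(Z)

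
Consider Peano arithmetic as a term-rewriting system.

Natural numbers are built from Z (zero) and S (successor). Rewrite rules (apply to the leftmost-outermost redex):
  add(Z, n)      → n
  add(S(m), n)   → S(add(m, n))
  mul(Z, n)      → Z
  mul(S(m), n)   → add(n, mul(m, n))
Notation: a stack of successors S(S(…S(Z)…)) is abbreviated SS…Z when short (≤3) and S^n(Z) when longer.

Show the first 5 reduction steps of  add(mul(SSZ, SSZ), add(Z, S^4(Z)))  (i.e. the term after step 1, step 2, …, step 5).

Answer: after 5 steps: S(S(add(add(Z, mul(SZ, SSZ)), add(Z, S^4(Z)))))

Working:
  start: add(mul(SSZ, SSZ), add(Z, S^4(Z)))
  [1] add(add(SSZ, mul(SZ, SSZ)), add(Z, S^4(Z)))
  [2] add(S(add(SZ, mul(SZ, SSZ))), add(Z, S^4(Z)))
  [3] S(add(add(SZ, mul(SZ, SSZ)), add(Z, S^4(Z))))
  [4] S(add(S(add(Z, mul(SZ, SSZ))), add(Z, S^4(Z))))
  [5] S(S(add(add(Z, mul(SZ, SSZ)), add(Z, S^4(Z)))))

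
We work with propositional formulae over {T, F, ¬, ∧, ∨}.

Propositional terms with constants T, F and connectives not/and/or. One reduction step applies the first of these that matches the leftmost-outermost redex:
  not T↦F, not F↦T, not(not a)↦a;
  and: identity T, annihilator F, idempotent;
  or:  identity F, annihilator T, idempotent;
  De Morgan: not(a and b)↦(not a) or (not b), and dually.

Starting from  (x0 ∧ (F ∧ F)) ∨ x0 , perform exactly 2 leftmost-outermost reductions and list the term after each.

  start: (x0 ∧ (F ∧ F)) ∨ x0
  →1  (x0 ∧ F) ∨ x0
  →2  F ∨ x0

Answer: after 2 steps: F ∨ x0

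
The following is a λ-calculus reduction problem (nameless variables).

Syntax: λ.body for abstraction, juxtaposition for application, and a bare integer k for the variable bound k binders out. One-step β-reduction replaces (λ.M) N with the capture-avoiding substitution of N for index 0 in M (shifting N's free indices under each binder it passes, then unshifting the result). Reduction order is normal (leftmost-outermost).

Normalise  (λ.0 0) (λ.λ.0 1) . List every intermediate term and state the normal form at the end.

Answer: normal form = λ.0 (λ.λ.0 1)  (in 2 steps)

Working:
  start: (λ.0 0) (λ.λ.0 1)
  →1  (λ.λ.0 1) (λ.λ.0 1)
  →2  λ.0 (λ.λ.0 1)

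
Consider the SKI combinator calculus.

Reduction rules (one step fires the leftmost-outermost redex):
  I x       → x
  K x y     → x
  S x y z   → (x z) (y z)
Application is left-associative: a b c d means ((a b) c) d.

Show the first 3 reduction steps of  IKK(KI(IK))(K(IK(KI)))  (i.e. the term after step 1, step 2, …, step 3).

Answer: after 3 steps: K(K(K(KI)))

Derivation:
  start: IKK(KI(IK))(K(IK(KI)))
  →1  KK(KI(IK))(K(IK(KI)))
  →2  K(K(IK(KI)))
  →3  K(K(K(KI)))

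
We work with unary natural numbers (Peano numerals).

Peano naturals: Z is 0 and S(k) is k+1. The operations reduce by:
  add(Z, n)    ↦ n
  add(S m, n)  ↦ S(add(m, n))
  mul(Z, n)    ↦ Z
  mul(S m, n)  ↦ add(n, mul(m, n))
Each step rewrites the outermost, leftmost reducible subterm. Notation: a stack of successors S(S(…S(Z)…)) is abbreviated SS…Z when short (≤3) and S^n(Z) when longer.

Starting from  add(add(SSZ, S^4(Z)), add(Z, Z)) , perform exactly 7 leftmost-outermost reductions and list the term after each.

Answer: after 7 steps: S(S(S(S(add(SSZ, add(Z, Z))))))

Reduction:
  start: add(add(SSZ, S^4(Z)), add(Z, Z))
  [1] add(S(add(SZ, S^4(Z))), add(Z, Z))
  [2] S(add(add(SZ, S^4(Z)), add(Z, Z)))
  [3] S(add(S(add(Z, S^4(Z))), add(Z, Z)))
  [4] S(S(add(add(Z, S^4(Z)), add(Z, Z))))
  [5] S(S(add(S^4(Z), add(Z, Z))))
  [6] S(S(S(add(SSSZ, add(Z, Z)))))
  [7] S(S(S(S(add(SSZ, add(Z, Z))))))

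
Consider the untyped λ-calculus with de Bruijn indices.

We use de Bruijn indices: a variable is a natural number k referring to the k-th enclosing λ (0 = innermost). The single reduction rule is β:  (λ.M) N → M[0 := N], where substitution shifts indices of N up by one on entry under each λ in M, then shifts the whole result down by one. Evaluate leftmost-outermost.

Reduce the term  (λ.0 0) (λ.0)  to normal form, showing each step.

Answer: normal form = λ.0  (in 2 steps)

Working:
  start: (λ.0 0) (λ.0)
  [1] (λ.0) (λ.0)
  [2] λ.0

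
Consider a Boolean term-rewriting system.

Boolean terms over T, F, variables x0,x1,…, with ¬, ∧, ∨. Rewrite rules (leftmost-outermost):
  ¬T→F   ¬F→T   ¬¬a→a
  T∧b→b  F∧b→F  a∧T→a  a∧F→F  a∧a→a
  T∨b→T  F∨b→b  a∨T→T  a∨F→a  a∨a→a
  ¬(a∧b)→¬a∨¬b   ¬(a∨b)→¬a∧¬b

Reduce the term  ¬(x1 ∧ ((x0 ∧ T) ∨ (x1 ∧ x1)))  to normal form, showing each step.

  start: ¬(x1 ∧ ((x0 ∧ T) ∨ (x1 ∧ x1)))
  step 1: ¬x1 ∨ ¬((x0 ∧ T) ∨ (x1 ∧ x1))
  step 2: ¬x1 ∨ (¬(x0 ∧ T) ∧ ¬(x1 ∧ x1))
  step 3: ¬x1 ∨ ((¬x0 ∨ ¬T) ∧ ¬(x1 ∧ x1))
  step 4: ¬x1 ∨ ((¬x0 ∨ F) ∧ ¬(x1 ∧ x1))
  step 5: ¬x1 ∨ (¬x0 ∧ ¬(x1 ∧ x1))
  step 6: ¬x1 ∨ (¬x0 ∧ (¬x1 ∨ ¬x1))
  step 7: ¬x1 ∨ (¬x0 ∧ ¬x1)

Answer: normal form = ¬x1 ∨ (¬x0 ∧ ¬x1)  (in 7 steps)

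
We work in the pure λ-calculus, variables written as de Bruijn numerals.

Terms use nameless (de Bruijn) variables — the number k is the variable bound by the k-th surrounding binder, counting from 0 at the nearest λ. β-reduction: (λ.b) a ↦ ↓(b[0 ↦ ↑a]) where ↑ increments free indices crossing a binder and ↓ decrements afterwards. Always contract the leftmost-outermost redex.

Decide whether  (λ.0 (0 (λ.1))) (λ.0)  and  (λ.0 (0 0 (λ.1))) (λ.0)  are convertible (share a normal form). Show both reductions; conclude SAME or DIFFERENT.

Term A:
  start: (λ.0 (0 (λ.1))) (λ.0)
  [1] (λ.0) ((λ.0) (λ.λ.0))
  [2] (λ.0) (λ.λ.0)
  [3] λ.λ.0

Term B:
  start: (λ.0 (0 0 (λ.1))) (λ.0)
  [1] (λ.0) ((λ.0) (λ.0) (λ.λ.0))
  [2] (λ.0) (λ.0) (λ.λ.0)
  [3] (λ.0) (λ.λ.0)
  [4] λ.λ.0

Answer: SAME — A ⇓ λ.λ.0, B ⇓ λ.λ.0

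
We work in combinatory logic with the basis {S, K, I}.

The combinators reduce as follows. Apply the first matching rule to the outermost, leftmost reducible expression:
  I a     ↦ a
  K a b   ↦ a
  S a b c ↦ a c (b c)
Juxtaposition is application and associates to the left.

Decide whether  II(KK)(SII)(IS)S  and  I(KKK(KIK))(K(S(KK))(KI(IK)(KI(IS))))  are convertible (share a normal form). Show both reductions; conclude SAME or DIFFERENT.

Answer: DIFFERENT — A ⇓ S, B ⇓ I

Working:
Term A:
  start: II(KK)(SII)(IS)S
  [1] I(KK)(SII)(IS)S
  [2] KK(SII)(IS)S
  [3] K(IS)S
  [4] IS
  [5] S

Term B:
  start: I(KKK(KIK))(K(S(KK))(KI(IK)(KI(IS))))
  [1] KKK(KIK)(K(S(KK))(KI(IK)(KI(IS))))
  [2] K(KIK)(K(S(KK))(KI(IK)(KI(IS))))
  [3] KIK
  [4] I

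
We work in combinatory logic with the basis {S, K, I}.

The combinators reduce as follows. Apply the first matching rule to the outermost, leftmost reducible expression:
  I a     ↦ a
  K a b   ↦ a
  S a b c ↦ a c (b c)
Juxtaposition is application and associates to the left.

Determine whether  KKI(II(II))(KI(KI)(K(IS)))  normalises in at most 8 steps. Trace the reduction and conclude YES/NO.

  start: KKI(II(II))(KI(KI)(K(IS)))
  →1  K(II(II))(KI(KI)(K(IS)))
  →2  II(II)
  →3  I(II)
  →4  II
  →5  I

Answer: YES — reaches normal form I in 5 ≤ 8 steps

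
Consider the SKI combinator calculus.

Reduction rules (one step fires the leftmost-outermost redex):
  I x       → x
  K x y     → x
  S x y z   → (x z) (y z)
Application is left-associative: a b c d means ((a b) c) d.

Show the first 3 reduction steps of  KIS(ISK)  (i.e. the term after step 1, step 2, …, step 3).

Answer: after 3 steps: SK

Reduction:
  start: KIS(ISK)
  →1  I(ISK)
  →2  ISK
  →3  SK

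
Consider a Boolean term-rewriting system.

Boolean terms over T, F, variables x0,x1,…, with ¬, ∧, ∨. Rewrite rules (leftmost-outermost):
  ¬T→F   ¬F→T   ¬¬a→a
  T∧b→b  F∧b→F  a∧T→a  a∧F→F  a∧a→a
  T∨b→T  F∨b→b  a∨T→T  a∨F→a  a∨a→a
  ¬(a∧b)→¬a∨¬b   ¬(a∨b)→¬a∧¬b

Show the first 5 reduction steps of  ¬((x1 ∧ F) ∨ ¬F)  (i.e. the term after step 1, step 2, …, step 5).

  start: ¬((x1 ∧ F) ∨ ¬F)
  →1  ¬(x1 ∧ F) ∧ ¬¬F
  →2  (¬x1 ∨ ¬F) ∧ ¬¬F
  →3  (¬x1 ∨ T) ∧ ¬¬F
  →4  T ∧ ¬¬F
  →5  ¬¬F

Answer: after 5 steps: ¬¬F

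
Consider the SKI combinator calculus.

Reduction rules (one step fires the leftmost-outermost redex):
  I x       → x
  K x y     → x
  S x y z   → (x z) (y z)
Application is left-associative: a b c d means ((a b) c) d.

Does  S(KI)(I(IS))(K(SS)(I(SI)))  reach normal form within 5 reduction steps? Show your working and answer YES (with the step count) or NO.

Answer: NO — after 5 steps the term is S(K(SS)(I(SI))), not yet normal

Working:
  start: S(KI)(I(IS))(K(SS)(I(SI)))
  step 1: KI(K(SS)(I(SI)))(I(IS)(K(SS)(I(SI))))
  step 2: I(I(IS)(K(SS)(I(SI))))
  step 3: I(IS)(K(SS)(I(SI)))
  step 4: IS(K(SS)(I(SI)))
  step 5: S(K(SS)(I(SI)))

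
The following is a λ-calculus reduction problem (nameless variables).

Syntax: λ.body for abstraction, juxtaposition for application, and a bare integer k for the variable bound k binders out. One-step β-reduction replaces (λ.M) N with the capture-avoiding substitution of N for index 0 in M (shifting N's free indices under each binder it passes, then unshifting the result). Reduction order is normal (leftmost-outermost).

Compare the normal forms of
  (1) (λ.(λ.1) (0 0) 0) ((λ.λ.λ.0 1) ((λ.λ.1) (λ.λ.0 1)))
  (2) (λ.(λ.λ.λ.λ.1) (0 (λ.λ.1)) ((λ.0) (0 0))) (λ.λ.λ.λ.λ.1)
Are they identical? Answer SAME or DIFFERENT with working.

Term A:
  start: (λ.(λ.1) (0 0) 0) ((λ.λ.λ.0 1) ((λ.λ.1) (λ.λ.0 1)))
  step 1: (λ.(λ.λ.λ.0 1) ((λ.λ.1) (λ.λ.0 1))) ((λ.λ.λ.0 1) ((λ.λ.1) (λ.λ.0 1)) ((λ.λ.λ.0 1) ((λ.λ.1) (λ.λ.0 1)))) ((λ.λ.λ.0 1) ((λ.λ.1) (λ.λ.0 1)))
  step 2: (λ.λ.λ.0 1) ((λ.λ.1) (λ.λ.0 1)) ((λ.λ.λ.0 1) ((λ.λ.1) (λ.λ.0 1)))
  step 3: (λ.λ.0 1) ((λ.λ.λ.0 1) ((λ.λ.1) (λ.λ.0 1)))
  step 4: λ.0 ((λ.λ.λ.0 1) ((λ.λ.1) (λ.λ.0 1)))
  step 5: λ.0 (λ.λ.0 1)

Term B:
  start: (λ.(λ.λ.λ.λ.1) (0 (λ.λ.1)) ((λ.0) (0 0))) (λ.λ.λ.λ.λ.1)
  step 1: (λ.λ.λ.λ.1) ((λ.λ.λ.λ.λ.1) (λ.λ.1)) ((λ.0) ((λ.λ.λ.λ.λ.1) (λ.λ.λ.λ.λ.1)))
  step 2: (λ.λ.λ.1) ((λ.0) ((λ.λ.λ.λ.λ.1) (λ.λ.λ.λ.λ.1)))
  step 3: λ.λ.1

Answer: DIFFERENT — A ⇓ λ.0 (λ.λ.0 1), B ⇓ λ.λ.1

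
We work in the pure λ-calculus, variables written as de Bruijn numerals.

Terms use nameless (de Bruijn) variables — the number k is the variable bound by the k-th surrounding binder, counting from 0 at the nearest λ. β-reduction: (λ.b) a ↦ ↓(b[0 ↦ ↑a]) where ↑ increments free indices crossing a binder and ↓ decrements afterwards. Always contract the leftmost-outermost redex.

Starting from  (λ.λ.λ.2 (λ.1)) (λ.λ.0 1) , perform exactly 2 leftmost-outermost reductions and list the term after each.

  start: (λ.λ.λ.2 (λ.1)) (λ.λ.0 1)
  step 1: λ.λ.(λ.λ.0 1) (λ.1)
  step 2: λ.λ.λ.0 (λ.2)

Answer: after 2 steps: λ.λ.λ.0 (λ.2)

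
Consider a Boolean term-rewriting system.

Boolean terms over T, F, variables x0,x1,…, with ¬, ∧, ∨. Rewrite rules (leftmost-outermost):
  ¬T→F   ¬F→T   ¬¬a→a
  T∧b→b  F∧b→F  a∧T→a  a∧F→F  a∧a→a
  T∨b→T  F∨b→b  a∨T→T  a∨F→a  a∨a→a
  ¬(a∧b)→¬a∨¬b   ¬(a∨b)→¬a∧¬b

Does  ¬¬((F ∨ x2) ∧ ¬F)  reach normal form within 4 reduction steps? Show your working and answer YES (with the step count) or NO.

  start: ¬¬((F ∨ x2) ∧ ¬F)
  step 1: (F ∨ x2) ∧ ¬F
  step 2: x2 ∧ ¬F
  step 3: x2 ∧ T
  step 4: x2

Answer: YES — reaches normal form x2 in 4 ≤ 4 steps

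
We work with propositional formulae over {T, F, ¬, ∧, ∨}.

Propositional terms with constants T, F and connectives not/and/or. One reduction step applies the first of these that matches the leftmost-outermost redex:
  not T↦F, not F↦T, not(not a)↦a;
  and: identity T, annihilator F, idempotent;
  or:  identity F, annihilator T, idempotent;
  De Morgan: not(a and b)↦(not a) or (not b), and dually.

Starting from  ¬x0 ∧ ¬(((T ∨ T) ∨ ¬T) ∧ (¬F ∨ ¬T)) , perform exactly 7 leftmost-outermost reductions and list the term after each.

Answer: after 7 steps: ¬x0 ∧ ¬(¬F ∨ ¬T)

Reduction:
  start: ¬x0 ∧ ¬(((T ∨ T) ∨ ¬T) ∧ (¬F ∨ ¬T))
  step 1: ¬x0 ∧ (¬((T ∨ T) ∨ ¬T) ∨ ¬(¬F ∨ ¬T))
  step 2: ¬x0 ∧ ((¬(T ∨ T) ∧ ¬¬T) ∨ ¬(¬F ∨ ¬T))
  step 3: ¬x0 ∧ (((¬T ∧ ¬T) ∧ ¬¬T) ∨ ¬(¬F ∨ ¬T))
  step 4: ¬x0 ∧ ((¬T ∧ ¬¬T) ∨ ¬(¬F ∨ ¬T))
  step 5: ¬x0 ∧ ((F ∧ ¬¬T) ∨ ¬(¬F ∨ ¬T))
  step 6: ¬x0 ∧ (F ∨ ¬(¬F ∨ ¬T))
  step 7: ¬x0 ∧ ¬(¬F ∨ ¬T)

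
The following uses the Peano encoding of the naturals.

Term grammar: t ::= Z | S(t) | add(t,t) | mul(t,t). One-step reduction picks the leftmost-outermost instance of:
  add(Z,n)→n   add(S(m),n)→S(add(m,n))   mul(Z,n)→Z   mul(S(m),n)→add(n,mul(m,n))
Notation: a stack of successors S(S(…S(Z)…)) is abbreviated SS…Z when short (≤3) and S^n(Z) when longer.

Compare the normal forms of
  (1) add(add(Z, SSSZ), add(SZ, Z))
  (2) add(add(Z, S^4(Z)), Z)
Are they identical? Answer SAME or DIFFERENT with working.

Answer: SAME — A ⇓ S^4(Z), B ⇓ S^4(Z)

Derivation:
Term A:
  start: add(add(Z, SSSZ), add(SZ, Z))
  →1  add(SSSZ, add(SZ, Z))
  →2  S(add(SSZ, add(SZ, Z)))
  →3  S(S(add(SZ, add(SZ, Z))))
  →4  S(S(S(add(Z, add(SZ, Z)))))
  →5  S(S(S(add(SZ, Z))))
  →6  S(S(S(S(add(Z, Z)))))
  →7  S^4(Z)

Term B:
  start: add(add(Z, S^4(Z)), Z)
  →1  add(S^4(Z), Z)
  →2  S(add(SSSZ, Z))
  →3  S(S(add(SSZ, Z)))
  →4  S(S(S(add(SZ, Z))))
  →5  S(S(S(S(add(Z, Z)))))
  →6  S^4(Z)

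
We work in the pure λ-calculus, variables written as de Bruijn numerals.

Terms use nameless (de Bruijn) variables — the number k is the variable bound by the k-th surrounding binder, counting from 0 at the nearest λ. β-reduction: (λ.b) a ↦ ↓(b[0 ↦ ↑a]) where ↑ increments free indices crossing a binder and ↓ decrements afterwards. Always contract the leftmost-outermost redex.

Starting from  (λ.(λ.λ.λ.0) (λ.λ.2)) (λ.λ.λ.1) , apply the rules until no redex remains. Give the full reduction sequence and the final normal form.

  start: (λ.(λ.λ.λ.0) (λ.λ.2)) (λ.λ.λ.1)
  →1  (λ.λ.λ.0) (λ.λ.λ.λ.λ.1)
  →2  λ.λ.0

Answer: normal form = λ.λ.0  (in 2 steps)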